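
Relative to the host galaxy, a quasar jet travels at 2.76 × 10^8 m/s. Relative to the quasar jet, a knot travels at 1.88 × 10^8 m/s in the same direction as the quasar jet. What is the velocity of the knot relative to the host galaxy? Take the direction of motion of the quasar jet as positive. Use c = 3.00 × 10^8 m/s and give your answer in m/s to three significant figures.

2.94 × 10^8 m/s

In units of c (dividing by 3.00 × 10^8 m/s): v = 0.920, u' = 0.627.
u = (u' + v)/(1 + u'v/c²):
u = (0.627 + 0.920) / (1 + 0.627·0.920) = 1.5467/1.5765 = 0.9811
Converting back: u = 0.9811 × 3.00 × 10^8 m/s.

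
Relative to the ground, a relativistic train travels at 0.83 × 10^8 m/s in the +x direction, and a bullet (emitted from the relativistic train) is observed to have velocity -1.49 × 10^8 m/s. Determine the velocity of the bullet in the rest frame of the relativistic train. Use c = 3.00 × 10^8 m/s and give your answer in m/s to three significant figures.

-2.04 × 10^8 m/s

v = 0.277c, u = -0.497c.
Invert the composition law: u' = (u − v)/(1 − uv/c²).
u' = (-0.497 − 0.277) / (1 − (-0.497)(0.277)) = -0.7733/1.1374 = -0.6799.
u' = -0.6799 × 3.00 × 10^8 m/s.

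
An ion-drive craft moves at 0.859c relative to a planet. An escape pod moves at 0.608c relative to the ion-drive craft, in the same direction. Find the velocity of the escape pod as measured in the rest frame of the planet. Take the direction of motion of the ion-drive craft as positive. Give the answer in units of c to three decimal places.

With v = 0.859 and u' = 0.608 (in units of c),
u = (u' + v)/(1 + u'v/c²):
u = (0.608 + 0.859) / (1 + 0.608·0.859) = 1.4670/1.5223 = 0.9637

0.964c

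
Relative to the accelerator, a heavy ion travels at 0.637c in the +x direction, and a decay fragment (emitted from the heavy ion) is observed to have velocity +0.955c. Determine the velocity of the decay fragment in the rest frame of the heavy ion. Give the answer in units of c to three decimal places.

+0.812c

Invert the composition law: u' = (u − v)/(1 − uv/c²).
u' = (0.955 − 0.637) / (1 − (0.955)(0.637)) = 0.3180/0.3917 = 0.8119.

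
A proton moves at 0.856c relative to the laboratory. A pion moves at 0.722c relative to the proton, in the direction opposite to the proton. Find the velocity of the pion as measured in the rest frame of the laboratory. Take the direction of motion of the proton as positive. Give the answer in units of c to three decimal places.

With v = 0.856 and u' = -0.722 (in units of c),
u = (u' + v)/(1 + u'v/c²):
u = (-0.722 + 0.856) / (1 + (-0.722)·0.856) = 0.1340/0.3820 = 0.3508
(Galilean addition would give +0.134c.)

+0.351c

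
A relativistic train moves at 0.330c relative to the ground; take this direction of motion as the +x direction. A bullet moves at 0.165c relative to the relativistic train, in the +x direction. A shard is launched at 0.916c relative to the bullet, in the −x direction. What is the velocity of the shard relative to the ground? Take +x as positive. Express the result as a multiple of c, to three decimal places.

-0.783c

Apply u = (u' + v)/(1 + u'v/c²) successively, working outward toward the ground.
Start: velocity of the relativistic train relative to the ground = 0.3300c.
Compose with the bullet (u' = 0.165 in the relativistic train frame): u_1 = (0.165 + 0.330) / (1 + 0.165·0.330) = 0.4950/1.0545 = 0.4694.
Compose with the shard (u' = -0.916 in the bullet frame): u_2 = (-0.916 + 0.469) / (1 + (-0.916)·0.469) = -0.4466/0.5700 = -0.7834.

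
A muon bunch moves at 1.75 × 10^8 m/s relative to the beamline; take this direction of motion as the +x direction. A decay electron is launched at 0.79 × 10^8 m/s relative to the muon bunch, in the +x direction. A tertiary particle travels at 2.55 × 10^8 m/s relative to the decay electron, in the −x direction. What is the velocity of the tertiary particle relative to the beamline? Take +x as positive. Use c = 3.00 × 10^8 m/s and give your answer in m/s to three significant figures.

-9.26 × 10^7 m/s

Apply u = (u' + v)/(1 + u'v/c²) successively, working outward toward the beamline.
(Dividing each given speed by c = 3.00 × 10^8 m/s to work in units of c.)
Start: velocity of the muon bunch relative to the beamline = 0.5833c.
Compose with the decay electron (u' = 0.263 in the muon bunch frame): u_1 = (0.263 + 0.583) / (1 + 0.263·0.583) = 0.8467/1.1536 = 0.7339.
Compose with the tertiary particle (u' = -0.850 in the decay electron frame): u_2 = (-0.850 + 0.734) / (1 + (-0.850)·0.734) = -0.1161/0.3762 = -0.3086.
So u = -0.3086 × 3.00 × 10^8 m/s.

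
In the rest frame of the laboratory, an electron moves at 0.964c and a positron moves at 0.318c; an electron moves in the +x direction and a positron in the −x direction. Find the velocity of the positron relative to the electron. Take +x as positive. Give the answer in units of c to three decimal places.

-0.981c

β_A = 0.964, β_B = -0.318.
Transform to A's frame with the inverse velocity-addition law: u' = (u − v)/(1 − uv/c²), taking u = β_B and v = β_A.
u' = (-0.318 − 0.964) / (1 − (0.964)(-0.318)) = -1.2820/1.3066 = -0.9812.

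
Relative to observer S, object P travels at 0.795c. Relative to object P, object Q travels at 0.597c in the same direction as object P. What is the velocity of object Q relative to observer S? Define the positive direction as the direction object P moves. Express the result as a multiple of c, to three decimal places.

With v = 0.795 and u' = 0.597 (in units of c),
u = (u' + v)/(1 + u'v/c²):
u = (0.597 + 0.795) / (1 + 0.597·0.795) = 1.3920/1.4746 = 0.9440
(Galilean addition would give +1.392c, exceeding c.)

0.944c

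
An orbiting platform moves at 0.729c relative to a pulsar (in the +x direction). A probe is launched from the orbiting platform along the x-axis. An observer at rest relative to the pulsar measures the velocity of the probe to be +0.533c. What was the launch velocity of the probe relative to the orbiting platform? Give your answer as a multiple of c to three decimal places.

-0.321c

Invert the composition law: u' = (u − v)/(1 − uv/c²).
u' = (0.533 − 0.729) / (1 − (0.533)(0.729)) = -0.1960/0.6114 = -0.3206.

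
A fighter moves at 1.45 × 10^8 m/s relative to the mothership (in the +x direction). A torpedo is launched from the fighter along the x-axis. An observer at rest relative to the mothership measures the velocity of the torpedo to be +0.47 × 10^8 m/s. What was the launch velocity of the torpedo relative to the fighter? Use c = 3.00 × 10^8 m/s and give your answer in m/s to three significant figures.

v = 0.483c, u = 0.157c.
Invert the composition law: u' = (u − v)/(1 − uv/c²).
u' = (0.157 − 0.483) / (1 − (0.157)(0.483)) = -0.3267/0.9243 = -0.3534.
u' = -0.3534 × 3.00 × 10^8 m/s.

-1.06 × 10^8 m/s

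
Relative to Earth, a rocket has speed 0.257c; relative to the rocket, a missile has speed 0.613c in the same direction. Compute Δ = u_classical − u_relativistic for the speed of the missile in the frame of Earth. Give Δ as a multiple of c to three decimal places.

Δ = 0.118c

Galilean: u_cl = 0.613 + 0.257 = 0.8700.
Relativistic: u_rel = (0.613 + 0.257) / (1 + 0.613·0.257) = 0.8700/1.1575 = 0.7516.
Δ = 0.8700 − 0.7516 = 0.1184.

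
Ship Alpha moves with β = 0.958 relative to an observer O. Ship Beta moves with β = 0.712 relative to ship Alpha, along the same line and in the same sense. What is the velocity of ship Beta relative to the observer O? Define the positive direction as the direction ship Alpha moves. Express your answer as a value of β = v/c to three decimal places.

β = 0.993

With v = 0.958 and u' = 0.712 (in units of c),
u = (u' + v)/(1 + u'v/c²):
u = (0.712 + 0.958) / (1 + 0.712·0.958) = 1.6700/1.6821 = 0.9928
(Galilean addition would give +1.670c, exceeding c.)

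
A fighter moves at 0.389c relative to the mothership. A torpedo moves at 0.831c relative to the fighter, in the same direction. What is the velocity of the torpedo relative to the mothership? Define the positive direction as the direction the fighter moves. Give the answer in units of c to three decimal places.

0.922c

With v = 0.389 and u' = 0.831 (in units of c),
u = (u' + v)/(1 + u'v/c²):
u = (0.831 + 0.389) / (1 + 0.831·0.389) = 1.2200/1.3233 = 0.9220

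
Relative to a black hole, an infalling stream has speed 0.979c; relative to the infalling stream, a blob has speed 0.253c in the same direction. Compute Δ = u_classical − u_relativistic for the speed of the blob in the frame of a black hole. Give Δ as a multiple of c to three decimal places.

Δ = 0.245c

Galilean: u_cl = 0.253 + 0.979 = 1.2320.
Relativistic: u_rel = (0.253 + 0.979) / (1 + 0.253·0.979) = 1.2320/1.2477 = 0.9874.
Δ = 1.2320 − 0.9874 = 0.2446.
(The classical prediction exceeds c; the relativistic result does not.)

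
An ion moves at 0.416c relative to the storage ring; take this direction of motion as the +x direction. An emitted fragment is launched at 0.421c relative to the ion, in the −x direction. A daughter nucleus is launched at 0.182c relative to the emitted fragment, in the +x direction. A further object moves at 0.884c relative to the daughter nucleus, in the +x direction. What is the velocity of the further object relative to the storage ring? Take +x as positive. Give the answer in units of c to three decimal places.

Apply u = (u' + v)/(1 + u'v/c²) successively, working outward toward the storage ring.
Start: velocity of the ion relative to the storage ring = 0.4160c.
Compose with the emitted fragment (u' = -0.421 in the ion frame): u_1 = (-0.421 + 0.416) / (1 + (-0.421)·0.416) = -0.0050/0.8249 = -0.0061.
Compose with the daughter nucleus (u' = 0.182 in the emitted fragment frame): u_2 = (0.182 + (-0.006)) / (1 + 0.182·(-0.006)) = 0.1759/0.9989 = 0.1761.
Compose with the further object (u' = 0.884 in the daughter nucleus frame): u_3 = (0.884 + 0.176) / (1 + 0.884·0.176) = 1.0601/1.1557 = 0.9173.

+0.917c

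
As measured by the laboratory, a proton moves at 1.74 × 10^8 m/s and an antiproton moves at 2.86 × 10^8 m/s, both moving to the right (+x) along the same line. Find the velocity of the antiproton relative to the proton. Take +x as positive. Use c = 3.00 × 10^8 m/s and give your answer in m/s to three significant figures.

+2.51 × 10^8 m/s

β_A = 0.580, β_B = 0.953 (dividing each by c = 3.00 × 10^8 m/s).
Transform to A's frame with the inverse velocity-addition law: u' = (u − v)/(1 − uv/c²), taking u = β_B and v = β_A.
u' = (0.953 − 0.580) / (1 − (0.580)(0.953)) = 0.3733/0.4471 = 0.8351.
u' = 0.8351 × 3.00 × 10^8 m/s.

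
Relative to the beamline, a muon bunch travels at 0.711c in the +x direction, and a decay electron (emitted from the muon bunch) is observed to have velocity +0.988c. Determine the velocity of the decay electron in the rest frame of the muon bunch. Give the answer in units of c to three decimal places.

Invert the composition law: u' = (u − v)/(1 − uv/c²).
u' = (0.988 − 0.711) / (1 − (0.988)(0.711)) = 0.2770/0.2975 = 0.9310.

+0.931c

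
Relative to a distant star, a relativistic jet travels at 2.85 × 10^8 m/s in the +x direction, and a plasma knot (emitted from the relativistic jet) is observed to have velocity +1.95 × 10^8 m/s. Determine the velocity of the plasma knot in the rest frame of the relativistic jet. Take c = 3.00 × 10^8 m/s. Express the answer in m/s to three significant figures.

-2.35 × 10^8 m/s

v = 0.950c, u = 0.650c.
Invert the composition law: u' = (u − v)/(1 − uv/c²).
u' = (0.650 − 0.950) / (1 − (0.650)(0.950)) = -0.3000/0.3825 = -0.7843.
u' = -0.7843 × 3.00 × 10^8 m/s.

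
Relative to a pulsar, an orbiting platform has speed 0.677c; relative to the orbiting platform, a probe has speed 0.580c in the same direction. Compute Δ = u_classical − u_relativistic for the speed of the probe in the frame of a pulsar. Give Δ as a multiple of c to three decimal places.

Δ = 0.354c

Galilean: u_cl = 0.580 + 0.677 = 1.2570.
Relativistic: u_rel = (0.580 + 0.677) / (1 + 0.580·0.677) = 1.2570/1.3927 = 0.9026.
Δ = 1.2570 − 0.9026 = 0.3544.
(The classical prediction exceeds c; the relativistic result does not.)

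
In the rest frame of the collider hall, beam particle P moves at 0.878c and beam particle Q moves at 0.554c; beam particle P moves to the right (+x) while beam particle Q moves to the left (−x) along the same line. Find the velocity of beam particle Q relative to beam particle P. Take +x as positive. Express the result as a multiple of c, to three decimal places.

β_A = 0.878, β_B = -0.554.
Transform to A's frame with the inverse velocity-addition law: u' = (u − v)/(1 − uv/c²), taking u = β_B and v = β_A.
u' = (-0.554 − 0.878) / (1 − (0.878)(-0.554)) = -1.4320/1.4864 = -0.9634.

-0.963c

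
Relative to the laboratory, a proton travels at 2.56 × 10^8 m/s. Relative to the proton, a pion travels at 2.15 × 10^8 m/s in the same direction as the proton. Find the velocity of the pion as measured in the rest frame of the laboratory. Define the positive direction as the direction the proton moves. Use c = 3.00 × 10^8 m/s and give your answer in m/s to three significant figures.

2.92 × 10^8 m/s

In units of c (dividing by 3.00 × 10^8 m/s): v = 0.853, u' = 0.717.
u = (u' + v)/(1 + u'v/c²):
u = (0.717 + 0.853) / (1 + 0.717·0.853) = 1.5700/1.6116 = 0.9742
Converting back: u = 0.9742 × 3.00 × 10^8 m/s.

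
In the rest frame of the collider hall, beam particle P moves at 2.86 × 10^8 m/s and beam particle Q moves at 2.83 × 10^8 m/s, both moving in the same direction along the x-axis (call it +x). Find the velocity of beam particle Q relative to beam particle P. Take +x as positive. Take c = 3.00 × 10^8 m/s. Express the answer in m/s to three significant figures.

β_A = 0.953, β_B = 0.943 (dividing each by c = 3.00 × 10^8 m/s).
Transform to A's frame with the inverse velocity-addition law: u' = (u − v)/(1 − uv/c²), taking u = β_B and v = β_A.
u' = (0.943 − 0.953) / (1 − (0.953)(0.943)) = -0.0100/0.1007 = -0.0993.
u' = -0.0993 × 3.00 × 10^8 m/s.

-2.98 × 10^7 m/s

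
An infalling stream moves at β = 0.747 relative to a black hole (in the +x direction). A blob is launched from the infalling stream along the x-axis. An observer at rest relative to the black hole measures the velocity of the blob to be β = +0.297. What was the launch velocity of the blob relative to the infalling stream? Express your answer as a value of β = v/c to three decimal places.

β = -0.578

Invert the composition law: u' = (u − v)/(1 − uv/c²).
u' = (0.297 − 0.747) / (1 − (0.297)(0.747)) = -0.4500/0.7781 = -0.5783.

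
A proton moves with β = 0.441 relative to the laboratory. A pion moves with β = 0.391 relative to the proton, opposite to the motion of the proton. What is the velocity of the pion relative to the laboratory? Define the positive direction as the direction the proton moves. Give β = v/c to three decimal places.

With v = 0.441 and u' = -0.391 (in units of c),
u = (u' + v)/(1 + u'v/c²):
u = (-0.391 + 0.441) / (1 + (-0.391)·0.441) = 0.0500/0.8276 = 0.0604

β = +0.060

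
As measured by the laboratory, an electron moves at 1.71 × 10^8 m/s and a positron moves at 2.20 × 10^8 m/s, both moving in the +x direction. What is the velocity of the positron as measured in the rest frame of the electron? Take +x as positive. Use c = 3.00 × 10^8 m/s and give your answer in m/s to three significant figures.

β_A = 0.570, β_B = 0.733 (dividing each by c = 3.00 × 10^8 m/s).
Transform to A's frame with the inverse velocity-addition law: u' = (u − v)/(1 − uv/c²), taking u = β_B and v = β_A.
u' = (0.733 − 0.570) / (1 − (0.570)(0.733)) = 0.1633/0.5820 = 0.2806.
u' = 0.2806 × 3.00 × 10^8 m/s.

+8.42 × 10^7 m/s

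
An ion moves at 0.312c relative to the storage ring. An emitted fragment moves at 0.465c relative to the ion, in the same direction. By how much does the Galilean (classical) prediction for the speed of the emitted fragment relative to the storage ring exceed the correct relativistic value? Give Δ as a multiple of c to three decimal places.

Δ = 0.098c

Galilean: u_cl = 0.465 + 0.312 = 0.7770.
Relativistic: u_rel = (0.465 + 0.312) / (1 + 0.465·0.312) = 0.7770/1.1451 = 0.6786.
Δ = 0.7770 − 0.6786 = 0.0984.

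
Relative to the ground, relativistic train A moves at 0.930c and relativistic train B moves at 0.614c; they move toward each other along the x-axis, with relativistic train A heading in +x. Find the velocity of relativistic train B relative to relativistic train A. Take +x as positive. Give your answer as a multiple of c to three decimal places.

-0.983c

β_A = 0.930, β_B = -0.614.
Transform to A's frame with the inverse velocity-addition law: u' = (u − v)/(1 − uv/c²), taking u = β_B and v = β_A.
u' = (-0.614 − 0.930) / (1 − (0.930)(-0.614)) = -1.5440/1.5710 = -0.9828.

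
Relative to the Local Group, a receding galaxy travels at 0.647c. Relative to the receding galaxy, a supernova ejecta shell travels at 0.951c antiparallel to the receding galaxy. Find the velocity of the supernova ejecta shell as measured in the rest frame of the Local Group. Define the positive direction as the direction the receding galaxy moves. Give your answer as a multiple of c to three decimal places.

-0.790c

With v = 0.647 and u' = -0.951 (in units of c),
u = (u' + v)/(1 + u'v/c²):
u = (-0.951 + 0.647) / (1 + (-0.951)·0.647) = -0.3040/0.3847 = -0.7902
(Galilean addition would give -0.304c.)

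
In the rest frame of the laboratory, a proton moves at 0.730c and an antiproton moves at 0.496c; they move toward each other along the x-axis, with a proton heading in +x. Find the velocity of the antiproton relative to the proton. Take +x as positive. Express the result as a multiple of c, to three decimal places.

-0.900c

β_A = 0.730, β_B = -0.496.
Transform to A's frame with the inverse velocity-addition law: u' = (u − v)/(1 − uv/c²), taking u = β_B and v = β_A.
u' = (-0.496 − 0.730) / (1 − (0.730)(-0.496)) = -1.2260/1.3621 = -0.9001.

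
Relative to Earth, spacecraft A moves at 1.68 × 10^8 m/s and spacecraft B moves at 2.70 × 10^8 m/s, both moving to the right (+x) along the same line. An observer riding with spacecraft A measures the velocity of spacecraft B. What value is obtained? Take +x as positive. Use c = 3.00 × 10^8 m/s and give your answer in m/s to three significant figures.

β_A = 0.560, β_B = 0.900 (dividing each by c = 3.00 × 10^8 m/s).
Transform to A's frame with the inverse velocity-addition law: u' = (u − v)/(1 − uv/c²), taking u = β_B and v = β_A.
u' = (0.900 − 0.560) / (1 − (0.560)(0.900)) = 0.3400/0.4960 = 0.6855.
u' = 0.6855 × 3.00 × 10^8 m/s.

+2.06 × 10^8 m/s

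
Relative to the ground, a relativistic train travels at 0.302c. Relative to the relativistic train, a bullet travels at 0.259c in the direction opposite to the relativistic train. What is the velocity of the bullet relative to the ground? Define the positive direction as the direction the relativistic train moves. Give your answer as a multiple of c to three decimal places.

With v = 0.302 and u' = -0.259 (in units of c),
u = (u' + v)/(1 + u'v/c²):
u = (-0.259 + 0.302) / (1 + (-0.259)·0.302) = 0.0430/0.9218 = 0.0466

+0.047c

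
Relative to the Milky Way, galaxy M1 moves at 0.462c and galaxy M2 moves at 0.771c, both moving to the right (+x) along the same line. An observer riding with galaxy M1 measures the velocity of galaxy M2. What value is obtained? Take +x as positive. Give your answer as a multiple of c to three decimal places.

β_A = 0.462, β_B = 0.771.
Transform to A's frame with the inverse velocity-addition law: u' = (u − v)/(1 − uv/c²), taking u = β_B and v = β_A.
u' = (0.771 − 0.462) / (1 − (0.462)(0.771)) = 0.3090/0.6438 = 0.4800.

+0.480c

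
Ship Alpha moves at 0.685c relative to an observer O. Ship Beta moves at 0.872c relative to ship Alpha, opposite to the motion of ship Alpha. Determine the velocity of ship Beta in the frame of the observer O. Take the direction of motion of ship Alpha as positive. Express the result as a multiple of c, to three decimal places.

With v = 0.685 and u' = -0.872 (in units of c),
u = (u' + v)/(1 + u'v/c²):
u = (-0.872 + 0.685) / (1 + (-0.872)·0.685) = -0.1870/0.4027 = -0.4644

-0.464c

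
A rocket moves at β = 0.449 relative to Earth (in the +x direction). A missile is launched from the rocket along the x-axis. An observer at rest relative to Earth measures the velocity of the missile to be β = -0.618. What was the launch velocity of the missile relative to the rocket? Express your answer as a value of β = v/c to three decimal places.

β = -0.835

Invert the composition law: u' = (u − v)/(1 − uv/c²).
u' = (-0.618 − 0.449) / (1 − (-0.618)(0.449)) = -1.0670/1.2775 = -0.8352.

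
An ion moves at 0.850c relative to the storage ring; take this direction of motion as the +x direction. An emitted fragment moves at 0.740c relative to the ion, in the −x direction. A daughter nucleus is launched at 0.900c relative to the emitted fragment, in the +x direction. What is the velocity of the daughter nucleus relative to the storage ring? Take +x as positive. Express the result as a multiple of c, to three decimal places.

Apply u = (u' + v)/(1 + u'v/c²) successively, working outward toward the storage ring.
Start: velocity of the ion relative to the storage ring = 0.8500c.
Compose with the emitted fragment (u' = -0.740 in the ion frame): u_1 = (-0.740 + 0.850) / (1 + (-0.740)·0.850) = 0.1100/0.3710 = 0.2965.
Compose with the daughter nucleus (u' = 0.900 in the emitted fragment frame): u_2 = (0.900 + 0.296) / (1 + 0.900·0.296) = 1.1965/1.2668 = 0.9445.

+0.944c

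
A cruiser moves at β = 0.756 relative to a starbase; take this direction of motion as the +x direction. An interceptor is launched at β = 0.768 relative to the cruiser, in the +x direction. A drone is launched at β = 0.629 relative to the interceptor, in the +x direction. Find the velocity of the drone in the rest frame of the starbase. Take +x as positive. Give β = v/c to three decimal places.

β = 0.992

Apply u = (u' + v)/(1 + u'v/c²) successively, working outward toward the starbase.
Start: velocity of the cruiser relative to the starbase = 0.7560c.
Compose with the interceptor (u' = 0.768 in the cruiser frame): u_1 = (0.768 + 0.756) / (1 + 0.768·0.756) = 1.5240/1.5806 = 0.9642.
Compose with the drone (u' = 0.629 in the interceptor frame): u_2 = (0.629 + 0.964) / (1 + 0.629·0.964) = 1.5932/1.6065 = 0.9917.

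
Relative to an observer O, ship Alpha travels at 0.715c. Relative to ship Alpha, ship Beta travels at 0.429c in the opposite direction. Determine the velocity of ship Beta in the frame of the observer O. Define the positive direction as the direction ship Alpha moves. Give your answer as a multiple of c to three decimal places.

+0.413c

With v = 0.715 and u' = -0.429 (in units of c),
u = (u' + v)/(1 + u'v/c²):
u = (-0.429 + 0.715) / (1 + (-0.429)·0.715) = 0.2860/0.6933 = 0.4125
(Galilean addition would give +0.286c.)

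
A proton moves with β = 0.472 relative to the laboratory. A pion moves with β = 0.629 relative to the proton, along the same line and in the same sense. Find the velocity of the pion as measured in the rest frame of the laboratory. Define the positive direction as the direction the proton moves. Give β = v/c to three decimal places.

β = 0.849

With v = 0.472 and u' = 0.629 (in units of c),
u = (u' + v)/(1 + u'v/c²):
u = (0.629 + 0.472) / (1 + 0.629·0.472) = 1.1010/1.2969 = 0.8490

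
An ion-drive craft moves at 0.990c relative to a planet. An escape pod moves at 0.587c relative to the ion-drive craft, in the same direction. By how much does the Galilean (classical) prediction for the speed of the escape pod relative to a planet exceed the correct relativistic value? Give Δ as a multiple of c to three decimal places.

Δ = 0.580c

Galilean: u_cl = 0.587 + 0.990 = 1.5770.
Relativistic: u_rel = (0.587 + 0.990) / (1 + 0.587·0.990) = 1.5770/1.5811 = 0.9974.
Δ = 1.5770 − 0.9974 = 0.5796.
(The classical prediction exceeds c; the relativistic result does not.)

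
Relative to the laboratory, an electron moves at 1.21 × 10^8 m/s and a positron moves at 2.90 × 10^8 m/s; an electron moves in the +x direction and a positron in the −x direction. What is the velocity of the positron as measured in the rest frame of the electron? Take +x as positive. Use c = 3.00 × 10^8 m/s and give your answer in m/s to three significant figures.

-2.96 × 10^8 m/s

β_A = 0.403, β_B = -0.967 (dividing each by c = 3.00 × 10^8 m/s).
Transform to A's frame with the inverse velocity-addition law: u' = (u − v)/(1 − uv/c²), taking u = β_B and v = β_A.
u' = (-0.967 − 0.403) / (1 − (0.403)(-0.967)) = -1.3700/1.3899 = -0.9857.
u' = -0.9857 × 3.00 × 10^8 m/s.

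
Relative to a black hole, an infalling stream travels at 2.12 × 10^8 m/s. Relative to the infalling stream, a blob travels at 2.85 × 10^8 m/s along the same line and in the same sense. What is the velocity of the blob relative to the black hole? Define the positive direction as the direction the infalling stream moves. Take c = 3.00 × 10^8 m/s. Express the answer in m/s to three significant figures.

2.97 × 10^8 m/s

In units of c (dividing by 3.00 × 10^8 m/s): v = 0.707, u' = 0.950.
u = (u' + v)/(1 + u'v/c²):
u = (0.950 + 0.707) / (1 + 0.950·0.707) = 1.6567/1.6713 = 0.9912
Converting back: u = 0.9912 × 3.00 × 10^8 m/s.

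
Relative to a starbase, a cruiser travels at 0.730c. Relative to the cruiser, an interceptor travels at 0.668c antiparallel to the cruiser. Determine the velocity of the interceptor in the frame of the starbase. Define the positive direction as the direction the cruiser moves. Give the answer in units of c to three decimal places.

+0.121c

With v = 0.730 and u' = -0.668 (in units of c),
u = (u' + v)/(1 + u'v/c²):
u = (-0.668 + 0.730) / (1 + (-0.668)·0.730) = 0.0620/0.5124 = 0.1210
(Galilean addition would give +0.062c.)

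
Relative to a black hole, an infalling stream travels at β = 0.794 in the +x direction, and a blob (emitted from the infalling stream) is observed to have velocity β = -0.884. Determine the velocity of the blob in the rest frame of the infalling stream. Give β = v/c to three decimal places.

β = -0.986

Invert the composition law: u' = (u − v)/(1 − uv/c²).
u' = (-0.884 − 0.794) / (1 − (-0.884)(0.794)) = -1.6780/1.7019 = -0.9860.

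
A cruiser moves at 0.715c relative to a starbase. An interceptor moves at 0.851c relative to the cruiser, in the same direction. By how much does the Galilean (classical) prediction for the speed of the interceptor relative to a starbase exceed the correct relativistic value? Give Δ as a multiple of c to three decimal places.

Δ = 0.592c

Galilean: u_cl = 0.851 + 0.715 = 1.5660.
Relativistic: u_rel = (0.851 + 0.715) / (1 + 0.851·0.715) = 1.5660/1.6085 = 0.9736.
Δ = 1.5660 − 0.9736 = 0.5924.
(The classical prediction exceeds c; the relativistic result does not.)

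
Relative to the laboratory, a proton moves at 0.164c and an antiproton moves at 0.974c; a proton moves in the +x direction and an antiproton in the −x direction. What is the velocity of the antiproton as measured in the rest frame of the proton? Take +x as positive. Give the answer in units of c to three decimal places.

-0.981c

β_A = 0.164, β_B = -0.974.
Transform to A's frame with the inverse velocity-addition law: u' = (u − v)/(1 − uv/c²), taking u = β_B and v = β_A.
u' = (-0.974 − 0.164) / (1 − (0.164)(-0.974)) = -1.1380/1.1597 = -0.9813.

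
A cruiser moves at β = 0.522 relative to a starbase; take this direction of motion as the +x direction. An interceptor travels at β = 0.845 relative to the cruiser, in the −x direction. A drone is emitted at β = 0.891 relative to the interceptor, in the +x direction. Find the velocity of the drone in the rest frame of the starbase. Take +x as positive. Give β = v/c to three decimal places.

Apply u = (u' + v)/(1 + u'v/c²) successively, working outward toward the starbase.
Start: velocity of the cruiser relative to the starbase = 0.5220c.
Compose with the interceptor (u' = -0.845 in the cruiser frame): u_1 = (-0.845 + 0.522) / (1 + (-0.845)·0.522) = -0.3230/0.5589 = -0.5779.
Compose with the drone (u' = 0.891 in the interceptor frame): u_2 = (0.891 + (-0.578)) / (1 + 0.891·(-0.578)) = 0.3131/0.4851 = 0.6454.

β = +0.645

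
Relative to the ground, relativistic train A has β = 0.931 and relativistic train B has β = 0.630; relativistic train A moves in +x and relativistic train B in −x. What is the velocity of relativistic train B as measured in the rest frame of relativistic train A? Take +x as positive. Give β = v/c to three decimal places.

β = -0.984

β_A = 0.931, β_B = -0.630.
Transform to A's frame with the inverse velocity-addition law: u' = (u − v)/(1 − uv/c²), taking u = β_B and v = β_A.
u' = (-0.630 − 0.931) / (1 − (0.931)(-0.630)) = -1.5610/1.5865 = -0.9839.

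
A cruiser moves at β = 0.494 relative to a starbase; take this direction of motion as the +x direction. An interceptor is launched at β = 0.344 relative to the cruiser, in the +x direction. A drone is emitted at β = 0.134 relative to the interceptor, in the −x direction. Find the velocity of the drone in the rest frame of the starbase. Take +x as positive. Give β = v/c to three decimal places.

β = +0.644

Apply u = (u' + v)/(1 + u'v/c²) successively, working outward toward the starbase.
Start: velocity of the cruiser relative to the starbase = 0.4940c.
Compose with the interceptor (u' = 0.344 in the cruiser frame): u_1 = (0.344 + 0.494) / (1 + 0.344·0.494) = 0.8380/1.1699 = 0.7163.
Compose with the drone (u' = -0.134 in the interceptor frame): u_2 = (-0.134 + 0.716) / (1 + (-0.134)·0.716) = 0.5823/0.9040 = 0.6441.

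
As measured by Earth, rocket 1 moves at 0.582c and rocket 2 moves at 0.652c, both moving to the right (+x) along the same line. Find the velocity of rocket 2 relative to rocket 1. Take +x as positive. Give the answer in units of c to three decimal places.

β_A = 0.582, β_B = 0.652.
Transform to A's frame with the inverse velocity-addition law: u' = (u − v)/(1 − uv/c²), taking u = β_B and v = β_A.
u' = (0.652 − 0.582) / (1 − (0.582)(0.652)) = 0.0700/0.6205 = 0.1128.

+0.113c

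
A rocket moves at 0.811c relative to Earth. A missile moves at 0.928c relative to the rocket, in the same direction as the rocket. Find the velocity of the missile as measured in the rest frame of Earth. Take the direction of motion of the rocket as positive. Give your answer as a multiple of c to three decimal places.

With v = 0.811 and u' = 0.928 (in units of c),
u = (u' + v)/(1 + u'v/c²):
u = (0.928 + 0.811) / (1 + 0.928·0.811) = 1.7390/1.7526 = 0.9922

0.992c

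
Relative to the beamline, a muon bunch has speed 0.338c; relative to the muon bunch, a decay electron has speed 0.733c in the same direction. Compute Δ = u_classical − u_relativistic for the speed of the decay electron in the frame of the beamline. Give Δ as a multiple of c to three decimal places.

Galilean: u_cl = 0.733 + 0.338 = 1.0710.
Relativistic: u_rel = (0.733 + 0.338) / (1 + 0.733·0.338) = 1.0710/1.2478 = 0.8583.
Δ = 1.0710 − 0.8583 = 0.2127.
(The classical prediction exceeds c; the relativistic result does not.)

Δ = 0.213c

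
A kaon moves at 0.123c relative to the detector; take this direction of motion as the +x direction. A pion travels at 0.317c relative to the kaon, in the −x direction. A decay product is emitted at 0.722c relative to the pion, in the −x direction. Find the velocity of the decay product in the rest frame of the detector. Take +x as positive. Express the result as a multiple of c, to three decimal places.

Apply u = (u' + v)/(1 + u'v/c²) successively, working outward toward the detector.
Start: velocity of the kaon relative to the detector = 0.1230c.
Compose with the pion (u' = -0.317 in the kaon frame): u_1 = (-0.317 + 0.123) / (1 + (-0.317)·0.123) = -0.1940/0.9610 = -0.2019.
Compose with the decay product (u' = -0.722 in the pion frame): u_2 = (-0.722 + (-0.202)) / (1 + (-0.722)·(-0.202)) = -0.9239/1.1458 = -0.8063.

-0.806c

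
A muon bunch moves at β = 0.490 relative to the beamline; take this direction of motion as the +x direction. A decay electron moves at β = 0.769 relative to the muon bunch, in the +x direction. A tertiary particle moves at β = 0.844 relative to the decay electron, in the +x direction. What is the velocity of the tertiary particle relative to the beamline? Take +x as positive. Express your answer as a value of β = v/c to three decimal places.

β = 0.992

Apply u = (u' + v)/(1 + u'v/c²) successively, working outward toward the beamline.
Start: velocity of the muon bunch relative to the beamline = 0.4900c.
Compose with the decay electron (u' = 0.769 in the muon bunch frame): u_1 = (0.769 + 0.490) / (1 + 0.769·0.490) = 1.2590/1.3768 = 0.9144.
Compose with the tertiary particle (u' = 0.844 in the decay electron frame): u_2 = (0.844 + 0.914) / (1 + 0.844·0.914) = 1.7584/1.7718 = 0.9925.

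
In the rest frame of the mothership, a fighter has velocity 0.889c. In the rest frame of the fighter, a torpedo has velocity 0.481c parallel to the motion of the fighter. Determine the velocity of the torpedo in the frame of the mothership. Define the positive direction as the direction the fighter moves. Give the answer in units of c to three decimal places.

With v = 0.889 and u' = 0.481 (in units of c),
u = (u' + v)/(1 + u'v/c²):
u = (0.481 + 0.889) / (1 + 0.481·0.889) = 1.3700/1.4276 = 0.9596

0.960c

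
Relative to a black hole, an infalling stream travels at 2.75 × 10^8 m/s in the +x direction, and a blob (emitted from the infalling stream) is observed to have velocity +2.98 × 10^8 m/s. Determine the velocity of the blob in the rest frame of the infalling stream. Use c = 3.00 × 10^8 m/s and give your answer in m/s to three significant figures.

v = 0.917c, u = 0.993c.
Invert the composition law: u' = (u − v)/(1 − uv/c²).
u' = (0.993 − 0.917) / (1 − (0.993)(0.917)) = 0.0767/0.0894 = 0.8571.
u' = 0.8571 × 3.00 × 10^8 m/s.

+2.57 × 10^8 m/s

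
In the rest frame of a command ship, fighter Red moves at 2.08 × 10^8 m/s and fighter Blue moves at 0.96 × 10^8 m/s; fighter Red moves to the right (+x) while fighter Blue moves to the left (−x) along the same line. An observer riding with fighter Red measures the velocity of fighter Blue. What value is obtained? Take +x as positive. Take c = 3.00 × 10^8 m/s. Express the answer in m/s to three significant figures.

β_A = 0.693, β_B = -0.320 (dividing each by c = 3.00 × 10^8 m/s).
Transform to A's frame with the inverse velocity-addition law: u' = (u − v)/(1 − uv/c²), taking u = β_B and v = β_A.
u' = (-0.320 − 0.693) / (1 − (0.693)(-0.320)) = -1.0133/1.2219 = -0.8293.
u' = -0.8293 × 3.00 × 10^8 m/s.

-2.49 × 10^8 m/s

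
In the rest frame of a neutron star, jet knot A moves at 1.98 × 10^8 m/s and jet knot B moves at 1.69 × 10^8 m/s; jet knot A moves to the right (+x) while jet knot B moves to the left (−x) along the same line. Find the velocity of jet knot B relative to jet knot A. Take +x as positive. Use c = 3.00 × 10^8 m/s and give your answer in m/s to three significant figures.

-2.68 × 10^8 m/s

β_A = 0.660, β_B = -0.563 (dividing each by c = 3.00 × 10^8 m/s).
Transform to A's frame with the inverse velocity-addition law: u' = (u − v)/(1 − uv/c²), taking u = β_B and v = β_A.
u' = (-0.563 − 0.660) / (1 − (0.660)(-0.563)) = -1.2233/1.3718 = -0.8918.
u' = -0.8918 × 3.00 × 10^8 m/s.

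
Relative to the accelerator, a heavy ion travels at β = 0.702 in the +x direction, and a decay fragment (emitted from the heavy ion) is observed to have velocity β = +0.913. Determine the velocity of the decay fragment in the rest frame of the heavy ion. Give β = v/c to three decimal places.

β = +0.588

Invert the composition law: u' = (u − v)/(1 − uv/c²).
u' = (0.913 − 0.702) / (1 − (0.913)(0.702)) = 0.2110/0.3591 = 0.5876.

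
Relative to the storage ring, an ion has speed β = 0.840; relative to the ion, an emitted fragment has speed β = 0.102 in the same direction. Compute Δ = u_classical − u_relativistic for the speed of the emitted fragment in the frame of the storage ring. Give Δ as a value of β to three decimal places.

Δ = 0.074

Galilean: u_cl = 0.102 + 0.840 = 0.9420.
Relativistic: u_rel = (0.102 + 0.840) / (1 + 0.102·0.840) = 0.9420/1.0857 = 0.8677.
Δ = 0.9420 − 0.8677 = 0.0743.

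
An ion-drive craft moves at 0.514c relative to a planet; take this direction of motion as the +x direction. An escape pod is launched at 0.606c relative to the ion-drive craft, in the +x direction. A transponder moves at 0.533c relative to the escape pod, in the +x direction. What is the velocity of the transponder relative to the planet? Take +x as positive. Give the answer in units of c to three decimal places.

Apply u = (u' + v)/(1 + u'v/c²) successively, working outward toward the planet.
Start: velocity of the ion-drive craft relative to the planet = 0.5140c.
Compose with the escape pod (u' = 0.606 in the ion-drive craft frame): u_1 = (0.606 + 0.514) / (1 + 0.606·0.514) = 1.1200/1.3115 = 0.8540.
Compose with the transponder (u' = 0.533 in the escape pod frame): u_2 = (0.533 + 0.854) / (1 + 0.533·0.854) = 1.3870/1.4552 = 0.9531.

0.953c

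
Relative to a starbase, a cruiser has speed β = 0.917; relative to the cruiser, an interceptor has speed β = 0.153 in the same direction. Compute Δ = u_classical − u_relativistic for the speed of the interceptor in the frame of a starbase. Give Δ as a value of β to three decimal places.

Galilean: u_cl = 0.153 + 0.917 = 1.0700.
Relativistic: u_rel = (0.153 + 0.917) / (1 + 0.153·0.917) = 1.0700/1.1403 = 0.9383.
Δ = 1.0700 − 0.9383 = 0.1317.
(The classical prediction exceeds c; the relativistic result does not.)

Δ = 0.132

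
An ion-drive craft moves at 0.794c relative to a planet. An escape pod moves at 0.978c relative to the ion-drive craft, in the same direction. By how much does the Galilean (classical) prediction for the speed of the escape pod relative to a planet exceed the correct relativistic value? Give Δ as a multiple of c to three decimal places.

Δ = 0.775c

Galilean: u_cl = 0.978 + 0.794 = 1.7720.
Relativistic: u_rel = (0.978 + 0.794) / (1 + 0.978·0.794) = 1.7720/1.7765 = 0.9974.
Δ = 1.7720 − 0.9974 = 0.7746.
(The classical prediction exceeds c; the relativistic result does not.)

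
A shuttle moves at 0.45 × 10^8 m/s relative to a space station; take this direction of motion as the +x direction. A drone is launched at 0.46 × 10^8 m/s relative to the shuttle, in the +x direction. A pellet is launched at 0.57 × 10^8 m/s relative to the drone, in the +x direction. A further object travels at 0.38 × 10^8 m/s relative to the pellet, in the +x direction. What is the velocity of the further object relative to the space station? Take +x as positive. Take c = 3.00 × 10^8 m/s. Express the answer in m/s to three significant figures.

1.66 × 10^8 m/s

Apply u = (u' + v)/(1 + u'v/c²) successively, working outward toward the space station.
(Dividing each given speed by c = 3.00 × 10^8 m/s to work in units of c.)
Start: velocity of the shuttle relative to the space station = 0.1500c.
Compose with the drone (u' = 0.153 in the shuttle frame): u_1 = (0.153 + 0.150) / (1 + 0.153·0.150) = 0.3033/1.0230 = 0.2965.
Compose with the pellet (u' = 0.190 in the drone frame): u_2 = (0.190 + 0.297) / (1 + 0.190·0.297) = 0.4865/1.0563 = 0.4606.
Compose with the further object (u' = 0.127 in the pellet frame): u_3 = (0.127 + 0.461) / (1 + 0.127·0.461) = 0.5872/1.0583 = 0.5549.
So u = 0.5549 × 3.00 × 10^8 m/s.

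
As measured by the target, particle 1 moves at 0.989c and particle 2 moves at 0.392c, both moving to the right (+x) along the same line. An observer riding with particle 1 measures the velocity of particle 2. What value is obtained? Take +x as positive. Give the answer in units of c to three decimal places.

β_A = 0.989, β_B = 0.392.
Transform to A's frame with the inverse velocity-addition law: u' = (u − v)/(1 − uv/c²), taking u = β_B and v = β_A.
u' = (0.392 − 0.989) / (1 − (0.989)(0.392)) = -0.5970/0.6123 = -0.9750.

-0.975c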